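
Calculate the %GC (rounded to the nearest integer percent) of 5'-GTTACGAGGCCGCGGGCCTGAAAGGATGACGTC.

Scanning the sequence gives C=8, T=5, G=13, A=7.
G+C = 13 + 8 = 21 out of 33 bases
%GC = 21/33 × 100 = 63.64% ≈ 64%

64%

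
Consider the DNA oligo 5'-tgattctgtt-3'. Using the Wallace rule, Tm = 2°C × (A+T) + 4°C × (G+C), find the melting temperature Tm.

Scanning the sequence gives A=1, C=1, G=2, T=6.
AT pairs contribute 7, GC pairs contribute 3.
Tm = 4·3 + 2·7 = 12 + 14 = 26°C

26°C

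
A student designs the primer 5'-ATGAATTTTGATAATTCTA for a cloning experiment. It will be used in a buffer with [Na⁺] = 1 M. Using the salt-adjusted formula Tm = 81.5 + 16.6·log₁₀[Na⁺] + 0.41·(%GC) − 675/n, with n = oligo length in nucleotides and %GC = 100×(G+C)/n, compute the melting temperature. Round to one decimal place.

Length n = 19. Scanning the sequence gives G=2, A=7, T=9, C=1.
G+C = 3, so %GC = 3/19 × 100 = 15.789%
Salt term: 16.6 × (0) = 0
GC term: 0.41 × 15.789 = 6.473; length term: −675/19 = −35.526
Tm = 81.5 + (0) + 6.473 − 35.526 = 52.447 → 52.4°C

52.4°C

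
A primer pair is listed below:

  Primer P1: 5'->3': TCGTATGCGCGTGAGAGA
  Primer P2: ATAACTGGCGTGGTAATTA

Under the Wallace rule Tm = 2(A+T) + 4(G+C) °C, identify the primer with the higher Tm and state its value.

Primer P1: A+T=8, G+C=10 → Tm = 2(8)+4(10) = 56°C
Primer P2: A+T=12, G+C=7 → Tm = 2(12)+4(7) = 52°C
56°C vs 52°C → primer P1 is higher.

Primer P1, 56°C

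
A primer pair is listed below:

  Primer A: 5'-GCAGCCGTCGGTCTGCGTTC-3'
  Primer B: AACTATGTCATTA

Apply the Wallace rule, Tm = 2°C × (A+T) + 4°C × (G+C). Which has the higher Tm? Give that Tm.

Primer A, 68°C

Primer A: A+T=6, G+C=14 → Tm = 2(6)+4(14) = 68°C
Primer B: A+T=10, G+C=3 → Tm = 2(10)+4(3) = 32°C
68°C vs 32°C → primer A is higher.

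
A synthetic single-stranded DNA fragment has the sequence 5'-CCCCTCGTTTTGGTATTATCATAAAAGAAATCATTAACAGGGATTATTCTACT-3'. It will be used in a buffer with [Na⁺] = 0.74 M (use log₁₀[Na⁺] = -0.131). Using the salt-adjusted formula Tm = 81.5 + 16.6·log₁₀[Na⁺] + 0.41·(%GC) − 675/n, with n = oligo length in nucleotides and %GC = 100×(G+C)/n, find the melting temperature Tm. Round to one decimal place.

Length n = 53. Base counts: T=19, C=10, G=7, A=17
G+C = 17, so %GC = 17/53 × 100 = 32.075%
Salt term: 16.6 × (-0.131) = -2.175
GC term: 0.41 × 32.075 = 13.151; length term: −675/53 = −12.736
Tm = 81.5 + (-2.175) + 13.151 − 12.736 = 79.74 → 79.7°C

79.7°C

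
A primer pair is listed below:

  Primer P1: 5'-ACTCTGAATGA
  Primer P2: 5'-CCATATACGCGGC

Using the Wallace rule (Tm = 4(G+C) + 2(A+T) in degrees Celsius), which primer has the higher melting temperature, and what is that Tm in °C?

Primer P2, 42°C

Primer P1: A+T=7, G+C=4 → Tm = 2(7)+4(4) = 30°C
Primer P2: A+T=5, G+C=8 → Tm = 2(5)+4(8) = 42°C
30°C vs 42°C → primer P2 is higher.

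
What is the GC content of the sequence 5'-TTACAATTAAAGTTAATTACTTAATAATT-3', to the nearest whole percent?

Counting bases: A=13, G=1, T=13, C=2
G+C = 1 + 2 = 3 out of 29 bases
%GC = 3/29 × 100 = 10.34% ≈ 10%

10%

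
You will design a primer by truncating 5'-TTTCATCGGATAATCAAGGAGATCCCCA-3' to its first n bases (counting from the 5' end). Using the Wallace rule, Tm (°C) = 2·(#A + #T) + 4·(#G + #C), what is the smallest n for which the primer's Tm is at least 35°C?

First 13 bases: TTTCATCGGATAA → Tm = 34°C (< 35°C)
First 14 bases: TTTCATCGGATAAT → Tm = 36°C (≥ 35°C)
Since every base adds ≥2°C, Tm only increases with n, so the threshold is first crossed at n = 14.

n = 14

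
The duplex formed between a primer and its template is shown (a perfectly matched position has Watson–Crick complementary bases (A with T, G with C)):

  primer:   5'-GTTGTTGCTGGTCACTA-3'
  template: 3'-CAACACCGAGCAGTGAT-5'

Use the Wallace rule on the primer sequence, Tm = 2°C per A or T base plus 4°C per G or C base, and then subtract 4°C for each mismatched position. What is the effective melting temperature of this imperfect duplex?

Primer base counts: A=2, T=7, G=5, C=3 → A+T=9, G+C=8
Perfect-match Tm = 2(9) + 4(8) = 18 + 32 = 50°C
Mismatches (positions where the bases are not complementary): 2 (at positions 6, 10)
Effective Tm = 50 − 2×4 = 50 − 8 = 42°C

42°C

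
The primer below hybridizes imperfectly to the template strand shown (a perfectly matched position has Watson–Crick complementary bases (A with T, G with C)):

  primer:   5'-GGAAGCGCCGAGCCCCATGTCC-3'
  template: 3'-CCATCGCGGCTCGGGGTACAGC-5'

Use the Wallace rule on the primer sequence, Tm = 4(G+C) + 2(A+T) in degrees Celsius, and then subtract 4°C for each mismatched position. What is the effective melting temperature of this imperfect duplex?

Primer base counts: A=4, T=2, G=7, C=9 → A+T=6, G+C=16
Perfect-match Tm = 2(6) + 4(16) = 12 + 64 = 76°C
Mismatches (positions where the bases are not complementary): 2 (at positions 3, 22)
Effective Tm = 76 − 2×4 = 76 − 8 = 68°C

68°C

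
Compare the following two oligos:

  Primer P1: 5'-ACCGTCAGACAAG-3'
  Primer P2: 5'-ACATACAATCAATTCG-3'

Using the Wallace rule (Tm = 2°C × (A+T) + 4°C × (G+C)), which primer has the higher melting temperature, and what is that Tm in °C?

Primer P2, 42°C

Primer P1: A+T=6, G+C=7 → Tm = 2(6)+4(7) = 40°C
Primer P2: A+T=11, G+C=5 → Tm = 2(11)+4(5) = 42°C
40°C vs 42°C → primer P2 is higher.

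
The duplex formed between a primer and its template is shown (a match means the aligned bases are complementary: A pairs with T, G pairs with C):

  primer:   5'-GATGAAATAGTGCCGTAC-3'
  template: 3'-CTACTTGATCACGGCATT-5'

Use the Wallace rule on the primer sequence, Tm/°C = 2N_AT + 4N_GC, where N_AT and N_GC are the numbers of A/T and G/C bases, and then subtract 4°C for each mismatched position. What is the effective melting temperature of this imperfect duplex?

Primer base counts: A=6, T=4, G=5, C=3 → A+T=10, G+C=8
Perfect-match Tm = 2(10) + 4(8) = 20 + 32 = 52°C
Mismatches (positions where the bases are not complementary): 2 (at positions 7, 18)
Effective Tm = 52 − 2×4 = 52 − 8 = 44°C

44°C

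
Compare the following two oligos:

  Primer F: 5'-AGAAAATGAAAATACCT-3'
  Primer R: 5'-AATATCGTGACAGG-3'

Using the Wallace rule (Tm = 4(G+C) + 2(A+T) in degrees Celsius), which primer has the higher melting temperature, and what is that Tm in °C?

Primer F, 42°C

Primer F: A+T=13, G+C=4 → Tm = 2(13)+4(4) = 42°C
Primer R: A+T=8, G+C=6 → Tm = 2(8)+4(6) = 40°C
42°C vs 40°C → primer F is higher.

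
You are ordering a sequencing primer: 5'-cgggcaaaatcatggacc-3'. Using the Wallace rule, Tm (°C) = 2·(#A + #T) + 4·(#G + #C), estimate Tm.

Base counts: C=5, T=2, A=6, G=5
So N_AT = 8 and N_GC = 10.
Tm = 2×8 + 4×10 = 56°C

56°C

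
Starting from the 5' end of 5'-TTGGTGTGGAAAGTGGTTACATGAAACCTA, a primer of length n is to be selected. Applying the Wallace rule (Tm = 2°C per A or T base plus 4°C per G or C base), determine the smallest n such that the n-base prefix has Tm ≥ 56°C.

n = 20

First 19 bases: TTGGTGTGGAAAGTGGTTA → Tm = 54°C (< 56°C)
First 20 bases: TTGGTGTGGAAAGTGGTTAC → Tm = 58°C (≥ 56°C)
Each additional base adds 2°C (A/T) or 4°C (G/C), so Tm is non-decreasing in n; n = 20 is the first length to reach 56°C.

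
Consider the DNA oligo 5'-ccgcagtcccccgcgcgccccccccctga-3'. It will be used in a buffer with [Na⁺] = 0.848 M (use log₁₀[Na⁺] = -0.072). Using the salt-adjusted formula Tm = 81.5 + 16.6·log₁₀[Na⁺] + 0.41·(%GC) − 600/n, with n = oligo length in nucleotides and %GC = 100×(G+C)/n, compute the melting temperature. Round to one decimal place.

95.0°C

Length n = 29. Counting bases: G=6, C=19, A=2, T=2
G+C = 25, so %GC = 25/29 × 100 = 86.207%
Salt term: 16.6 × (-0.072) = -1.195
GC term: 0.41 × 86.207 = 35.345; length term: −600/29 = −20.69
Tm = 81.5 + (-1.195) + 35.345 − 20.69 = 94.96 → 95.0°C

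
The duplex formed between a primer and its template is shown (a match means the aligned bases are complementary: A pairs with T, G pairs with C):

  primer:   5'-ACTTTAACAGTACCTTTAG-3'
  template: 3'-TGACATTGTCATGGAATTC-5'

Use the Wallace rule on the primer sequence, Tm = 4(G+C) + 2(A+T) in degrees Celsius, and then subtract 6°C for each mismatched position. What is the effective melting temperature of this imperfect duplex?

38°C

Primer base counts: A=6, T=7, G=2, C=4 → A+T=13, G+C=6
Perfect-match Tm = 2(13) + 4(6) = 26 + 24 = 50°C
Mismatches (positions where the bases are not complementary): 2 (at positions 4, 17)
Effective Tm = 50 − 2×6 = 50 − 12 = 38°C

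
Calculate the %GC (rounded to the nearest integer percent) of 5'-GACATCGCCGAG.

Counting bases: C=4, A=3, G=4, T=1
G+C = 4 + 4 = 8 out of 12 bases
%GC = 8/12 × 100 = 66.67% ≈ 67%

67%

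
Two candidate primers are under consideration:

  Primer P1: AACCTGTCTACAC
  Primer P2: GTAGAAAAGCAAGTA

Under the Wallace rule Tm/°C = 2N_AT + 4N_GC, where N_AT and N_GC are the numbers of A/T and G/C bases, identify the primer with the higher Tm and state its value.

Primer P1: A+T=7, G+C=6 → Tm = 2(7)+4(6) = 38°C
Primer P2: A+T=10, G+C=5 → Tm = 2(10)+4(5) = 40°C
38°C vs 40°C → primer P2 is higher.

Primer P2, 40°C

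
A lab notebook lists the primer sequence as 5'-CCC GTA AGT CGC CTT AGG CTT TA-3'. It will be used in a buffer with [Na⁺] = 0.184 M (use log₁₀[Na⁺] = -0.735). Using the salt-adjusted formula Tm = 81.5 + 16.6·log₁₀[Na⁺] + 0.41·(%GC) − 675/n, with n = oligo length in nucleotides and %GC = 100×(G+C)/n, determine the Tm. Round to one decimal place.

61.3°C

Length n = 23. Scanning the sequence gives A=4, G=5, T=7, C=7.
G+C = 12, so %GC = 12/23 × 100 = 52.174%
Salt term: 16.6 × (-0.735) = -12.201
GC term: 0.41 × 52.174 = 21.391; length term: −675/23 = −29.348
Tm = 81.5 + (-12.201) + 21.391 − 29.348 = 61.342 → 61.3°C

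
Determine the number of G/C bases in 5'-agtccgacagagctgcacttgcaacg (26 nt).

15

Base counts: A=7, T=4, G=7, C=8
G+C = 7 + 8 = 15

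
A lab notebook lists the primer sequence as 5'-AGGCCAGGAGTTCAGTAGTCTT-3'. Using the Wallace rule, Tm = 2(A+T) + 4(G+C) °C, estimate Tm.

66°C

Scanning the sequence gives C=4, G=7, A=5, T=6.
A+T = 11, G+C = 11
Tm = 4·11 + 2·11 = 44 + 22 = 66°C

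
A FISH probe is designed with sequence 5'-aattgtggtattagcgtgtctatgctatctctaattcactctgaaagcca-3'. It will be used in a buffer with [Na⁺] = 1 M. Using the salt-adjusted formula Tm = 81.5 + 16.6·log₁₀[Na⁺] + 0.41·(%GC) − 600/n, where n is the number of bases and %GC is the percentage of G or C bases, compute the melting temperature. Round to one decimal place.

Length n = 50. Scanning the sequence gives C=10, G=9, A=13, T=18.
G+C = 19, so %GC = 19/50 × 100 = 38%
Salt term: 16.6 × (0) = 0
GC term: 0.41 × 38 = 15.58; length term: −600/50 = −12
Tm = 81.5 + (0) + 15.58 − 12 = 85.08 → 85.1°C

85.1°C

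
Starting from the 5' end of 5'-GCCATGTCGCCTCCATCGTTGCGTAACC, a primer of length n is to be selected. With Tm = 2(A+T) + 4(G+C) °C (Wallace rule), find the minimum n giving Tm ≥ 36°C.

n = 11

First 10 bases: GCCATGTCGC → Tm = 34°C (< 36°C)
First 11 bases: GCCATGTCGCC → Tm = 38°C (≥ 36°C)
Since every base adds ≥2°C, Tm only increases with n, so the threshold is first crossed at n = 11.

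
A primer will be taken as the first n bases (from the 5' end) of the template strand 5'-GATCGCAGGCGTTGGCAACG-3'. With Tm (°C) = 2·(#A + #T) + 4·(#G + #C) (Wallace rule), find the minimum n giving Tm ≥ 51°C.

First 15 bases: GATCGCAGGCGTTGG → Tm = 50°C (< 51°C)
First 16 bases: GATCGCAGGCGTTGGC → Tm = 54°C (≥ 51°C)
Since every base adds ≥2°C, Tm only increases with n, so the threshold is first crossed at n = 16.

n = 16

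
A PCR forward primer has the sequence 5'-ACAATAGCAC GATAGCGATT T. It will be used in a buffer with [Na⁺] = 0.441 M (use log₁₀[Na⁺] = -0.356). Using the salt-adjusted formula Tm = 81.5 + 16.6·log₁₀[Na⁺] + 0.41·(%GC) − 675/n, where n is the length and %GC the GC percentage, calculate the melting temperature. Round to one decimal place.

Length n = 21. A=8, C=4, G=4, T=5
G+C = 8, so %GC = 8/21 × 100 = 38.095%
Salt term: 16.6 × (-0.356) = -5.91
GC term: 0.41 × 38.095 = 15.619; length term: −675/21 = −32.143
Tm = 81.5 + (-5.91) + 15.619 − 32.143 = 59.066 → 59.1°C

59.1°C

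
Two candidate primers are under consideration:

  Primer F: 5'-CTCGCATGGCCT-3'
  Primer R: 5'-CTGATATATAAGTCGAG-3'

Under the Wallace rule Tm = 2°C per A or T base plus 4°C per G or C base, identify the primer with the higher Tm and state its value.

Primer R, 46°C

Primer F: A+T=4, G+C=8 → Tm = 2(4)+4(8) = 40°C
Primer R: A+T=11, G+C=6 → Tm = 2(11)+4(6) = 46°C
40°C vs 46°C → primer R is higher.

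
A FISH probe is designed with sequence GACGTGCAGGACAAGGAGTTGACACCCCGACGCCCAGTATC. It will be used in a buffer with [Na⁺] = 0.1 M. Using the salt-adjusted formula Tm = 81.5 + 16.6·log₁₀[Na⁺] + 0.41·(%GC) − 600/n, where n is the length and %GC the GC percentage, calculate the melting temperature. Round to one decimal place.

75.3°C

Length n = 41. Scanning the sequence gives A=11, T=5, G=12, C=13.
G+C = 25, so %GC = 25/41 × 100 = 60.976%
Salt term: 16.6 × (-1) = -16.6
GC term: 0.41 × 60.976 = 25; length term: −600/41 = −14.634
Tm = 81.5 + (-16.6) + 25 − 14.634 = 75.266 → 75.3°C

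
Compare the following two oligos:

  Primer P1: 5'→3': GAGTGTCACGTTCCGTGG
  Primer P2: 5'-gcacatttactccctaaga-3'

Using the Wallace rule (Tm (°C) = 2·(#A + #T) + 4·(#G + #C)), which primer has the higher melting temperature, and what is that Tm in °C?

Primer P1: A+T=7, G+C=11 → Tm = 2(7)+4(11) = 58°C
Primer P2: A+T=11, G+C=8 → Tm = 2(11)+4(8) = 54°C
58°C vs 54°C → primer P1 is higher.

Primer P1, 58°C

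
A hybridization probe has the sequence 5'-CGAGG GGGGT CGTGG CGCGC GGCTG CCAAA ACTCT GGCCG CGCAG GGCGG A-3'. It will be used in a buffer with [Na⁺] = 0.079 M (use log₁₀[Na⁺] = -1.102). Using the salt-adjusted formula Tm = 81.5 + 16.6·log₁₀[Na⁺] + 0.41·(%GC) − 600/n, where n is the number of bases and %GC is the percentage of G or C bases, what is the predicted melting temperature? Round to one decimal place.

82.8°C

Length n = 51. Scanning the sequence gives A=7, C=15, T=5, G=24.
G+C = 39, so %GC = 39/51 × 100 = 76.471%
Salt term: 16.6 × (-1.102) = -18.293
GC term: 0.41 × 76.471 = 31.353; length term: −600/51 = −11.765
Tm = 81.5 + (-18.293) + 31.353 − 11.765 = 82.795 → 82.8°C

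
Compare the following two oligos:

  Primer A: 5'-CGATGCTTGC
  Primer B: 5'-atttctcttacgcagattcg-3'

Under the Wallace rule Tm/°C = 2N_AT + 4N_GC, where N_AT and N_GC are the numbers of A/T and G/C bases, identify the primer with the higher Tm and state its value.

Primer B, 56°C

Primer A: A+T=4, G+C=6 → Tm = 2(4)+4(6) = 32°C
Primer B: A+T=12, G+C=8 → Tm = 2(12)+4(8) = 56°C
32°C vs 56°C → primer B is higher.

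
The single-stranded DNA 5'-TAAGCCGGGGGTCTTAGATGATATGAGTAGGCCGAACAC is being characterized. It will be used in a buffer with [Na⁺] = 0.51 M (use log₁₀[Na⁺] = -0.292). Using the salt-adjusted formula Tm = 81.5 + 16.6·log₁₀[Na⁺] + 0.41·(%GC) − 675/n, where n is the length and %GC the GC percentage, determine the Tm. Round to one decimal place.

80.4°C

Length n = 39. C=7, T=8, G=13, A=11
G+C = 20, so %GC = 20/39 × 100 = 51.282%
Salt term: 16.6 × (-0.292) = -4.847
GC term: 0.41 × 51.282 = 21.026; length term: −675/39 = −17.308
Tm = 81.5 + (-4.847) + 21.026 − 17.308 = 80.371 → 80.4°C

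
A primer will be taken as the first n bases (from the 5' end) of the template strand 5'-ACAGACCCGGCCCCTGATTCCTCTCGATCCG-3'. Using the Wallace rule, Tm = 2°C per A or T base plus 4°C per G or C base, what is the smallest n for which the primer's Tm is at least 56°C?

First 15 bases: ACAGACCCGGCCCCT → Tm = 52°C (< 56°C)
First 16 bases: ACAGACCCGGCCCCTG → Tm = 56°C (≥ 56°C)
Each additional base adds 2°C (A/T) or 4°C (G/C), so Tm is non-decreasing in n; n = 16 is the first length to reach 56°C.

n = 16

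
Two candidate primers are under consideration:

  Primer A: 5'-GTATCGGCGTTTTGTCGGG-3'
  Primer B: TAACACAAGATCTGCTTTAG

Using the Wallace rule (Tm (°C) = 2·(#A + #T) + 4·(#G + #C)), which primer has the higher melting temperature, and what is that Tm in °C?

Primer A, 60°C

Primer A: A+T=8, G+C=11 → Tm = 2(8)+4(11) = 60°C
Primer B: A+T=13, G+C=7 → Tm = 2(13)+4(7) = 54°C
60°C vs 54°C → primer A is higher.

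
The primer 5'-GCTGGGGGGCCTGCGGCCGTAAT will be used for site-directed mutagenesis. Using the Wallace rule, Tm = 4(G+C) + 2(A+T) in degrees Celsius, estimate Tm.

A=2, G=11, T=4, C=6
AT pairs contribute 6, GC pairs contribute 17.
Tm = 2×6 + 4×17 = 80°C

80°C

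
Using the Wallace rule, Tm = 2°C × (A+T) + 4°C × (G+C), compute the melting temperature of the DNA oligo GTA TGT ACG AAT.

Scanning the sequence gives C=1, G=3, T=4, A=4.
So N_AT = 8 and N_GC = 4.
Tm = 2×8 + 4×4 = 32°C

32°C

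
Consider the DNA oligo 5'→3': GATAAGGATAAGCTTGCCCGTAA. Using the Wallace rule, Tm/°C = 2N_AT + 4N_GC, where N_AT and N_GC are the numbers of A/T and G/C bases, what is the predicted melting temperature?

66°C

Scanning the sequence gives T=5, G=6, A=8, C=4.
AT pairs contribute 13, GC pairs contribute 10.
Tm = 4·10 + 2·13 = 40 + 26 = 66°C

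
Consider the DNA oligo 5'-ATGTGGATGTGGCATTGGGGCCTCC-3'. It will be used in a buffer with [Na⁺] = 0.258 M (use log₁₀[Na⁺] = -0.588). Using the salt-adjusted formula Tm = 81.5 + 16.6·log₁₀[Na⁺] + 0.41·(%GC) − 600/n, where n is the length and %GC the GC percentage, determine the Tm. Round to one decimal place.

72.3°C

Length n = 25. Scanning the sequence gives A=3, G=10, C=5, T=7.
G+C = 15, so %GC = 15/25 × 100 = 60%
Salt term: 16.6 × (-0.588) = -9.761
GC term: 0.41 × 60 = 24.6; length term: −600/25 = −24
Tm = 81.5 + (-9.761) + 24.6 − 24 = 72.339 → 72.3°C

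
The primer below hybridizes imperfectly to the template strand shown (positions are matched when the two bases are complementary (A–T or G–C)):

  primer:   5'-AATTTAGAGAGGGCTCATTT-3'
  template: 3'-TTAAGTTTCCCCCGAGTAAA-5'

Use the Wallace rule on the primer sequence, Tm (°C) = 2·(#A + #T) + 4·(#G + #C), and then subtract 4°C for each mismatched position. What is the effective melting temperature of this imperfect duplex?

42°C

Primer base counts: A=6, T=7, G=5, C=2 → A+T=13, G+C=7
Perfect-match Tm = 2(13) + 4(7) = 26 + 28 = 54°C
Mismatches (positions where the bases are not complementary): 3 (at positions 5, 7, 10)
Effective Tm = 54 − 3×4 = 54 − 12 = 42°C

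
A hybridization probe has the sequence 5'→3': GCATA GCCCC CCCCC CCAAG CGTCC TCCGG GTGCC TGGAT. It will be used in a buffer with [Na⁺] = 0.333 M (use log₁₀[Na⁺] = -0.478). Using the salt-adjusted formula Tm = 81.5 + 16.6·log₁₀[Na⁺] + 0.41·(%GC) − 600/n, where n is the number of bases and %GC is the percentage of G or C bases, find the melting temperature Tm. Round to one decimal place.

Length n = 40. G=10, C=19, T=6, A=5
G+C = 29, so %GC = 29/40 × 100 = 72.5%
Salt term: 16.6 × (-0.478) = -7.935
GC term: 0.41 × 72.5 = 29.725; length term: −600/40 = −15
Tm = 81.5 + (-7.935) + 29.725 − 15 = 88.29 → 88.3°C

88.3°C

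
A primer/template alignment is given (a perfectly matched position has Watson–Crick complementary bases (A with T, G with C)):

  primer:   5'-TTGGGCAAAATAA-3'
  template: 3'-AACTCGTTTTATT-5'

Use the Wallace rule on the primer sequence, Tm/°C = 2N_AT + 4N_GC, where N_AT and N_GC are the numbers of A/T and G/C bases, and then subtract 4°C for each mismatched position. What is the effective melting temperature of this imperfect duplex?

Primer base counts: A=6, T=3, G=3, C=1 → A+T=9, G+C=4
Perfect-match Tm = 2(9) + 4(4) = 18 + 16 = 34°C
Mismatches (positions where the bases are not complementary): 1 (at position 4)
Effective Tm = 34 − 1×4 = 34 − 4 = 30°C

30°C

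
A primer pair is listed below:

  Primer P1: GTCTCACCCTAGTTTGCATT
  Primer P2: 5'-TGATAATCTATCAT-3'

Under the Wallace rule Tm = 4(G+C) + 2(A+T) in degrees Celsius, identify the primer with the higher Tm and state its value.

Primer P1, 58°C

Primer P1: A+T=11, G+C=9 → Tm = 2(11)+4(9) = 58°C
Primer P2: A+T=11, G+C=3 → Tm = 2(11)+4(3) = 34°C
58°C vs 34°C → primer P1 is higher.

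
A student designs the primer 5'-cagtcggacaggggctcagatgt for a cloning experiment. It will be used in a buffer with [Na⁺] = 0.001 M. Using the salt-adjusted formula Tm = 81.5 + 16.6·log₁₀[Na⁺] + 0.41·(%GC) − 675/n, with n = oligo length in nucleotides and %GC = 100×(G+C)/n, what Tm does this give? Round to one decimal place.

Length n = 23. Counting bases: C=5, T=4, A=5, G=9
G+C = 14, so %GC = 14/23 × 100 = 60.87%
Salt term: 16.6 × (-3) = -49.8
GC term: 0.41 × 60.87 = 24.957; length term: −675/23 = −29.348
Tm = 81.5 + (-49.8) + 24.957 − 29.348 = 27.309 → 27.3°C

27.3°C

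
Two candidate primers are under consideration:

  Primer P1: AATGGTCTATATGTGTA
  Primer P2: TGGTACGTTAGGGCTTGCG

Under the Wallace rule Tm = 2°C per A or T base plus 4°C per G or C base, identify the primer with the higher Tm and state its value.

Primer P1: A+T=12, G+C=5 → Tm = 2(12)+4(5) = 44°C
Primer P2: A+T=8, G+C=11 → Tm = 2(8)+4(11) = 60°C
44°C vs 60°C → primer P2 is higher.

Primer P2, 60°C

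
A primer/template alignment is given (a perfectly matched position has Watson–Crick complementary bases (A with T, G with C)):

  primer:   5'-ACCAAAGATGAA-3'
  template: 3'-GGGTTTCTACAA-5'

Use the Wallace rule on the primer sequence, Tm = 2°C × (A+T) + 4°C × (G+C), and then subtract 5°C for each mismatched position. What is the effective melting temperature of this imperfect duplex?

Primer base counts: A=7, T=1, G=2, C=2 → A+T=8, G+C=4
Perfect-match Tm = 2(8) + 4(4) = 16 + 16 = 32°C
Mismatches (positions where the bases are not complementary): 3 (at positions 1, 11, 12)
Effective Tm = 32 − 3×5 = 32 − 15 = 17°C

17°C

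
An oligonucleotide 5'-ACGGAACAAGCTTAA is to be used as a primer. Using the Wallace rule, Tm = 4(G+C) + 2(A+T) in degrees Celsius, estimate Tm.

Scanning the sequence gives C=3, T=2, G=3, A=7.
A+T = 9, G+C = 6
Tm = 2(9) + 4(6) = 18 + 24 = 42°C

42°C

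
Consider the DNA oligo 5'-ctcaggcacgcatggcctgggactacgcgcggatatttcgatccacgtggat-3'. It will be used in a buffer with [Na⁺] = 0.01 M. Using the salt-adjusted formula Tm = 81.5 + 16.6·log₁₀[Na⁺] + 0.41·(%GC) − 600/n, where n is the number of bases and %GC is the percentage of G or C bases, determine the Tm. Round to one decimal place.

61.2°C

Length n = 52. Counting bases: G=16, C=15, A=10, T=11
G+C = 31, so %GC = 31/52 × 100 = 59.615%
Salt term: 16.6 × (-2) = -33.2
GC term: 0.41 × 59.615 = 24.442; length term: −600/52 = −11.538
Tm = 81.5 + (-33.2) + 24.442 − 11.538 = 61.204 → 61.2°C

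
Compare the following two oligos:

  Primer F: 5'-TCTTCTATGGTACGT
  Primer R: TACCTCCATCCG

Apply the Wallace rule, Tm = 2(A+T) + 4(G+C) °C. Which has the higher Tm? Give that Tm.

Primer F: A+T=9, G+C=6 → Tm = 2(9)+4(6) = 42°C
Primer R: A+T=5, G+C=7 → Tm = 2(5)+4(7) = 38°C
42°C vs 38°C → primer F is higher.

Primer F, 42°C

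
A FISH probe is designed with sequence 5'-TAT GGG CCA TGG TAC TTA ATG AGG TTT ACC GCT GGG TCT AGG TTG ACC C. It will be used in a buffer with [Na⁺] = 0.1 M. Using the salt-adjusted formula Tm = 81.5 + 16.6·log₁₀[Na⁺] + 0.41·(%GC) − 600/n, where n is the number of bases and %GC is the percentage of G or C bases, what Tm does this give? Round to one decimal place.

Length n = 49. A=9, C=10, G=15, T=15
G+C = 25, so %GC = 25/49 × 100 = 51.02%
Salt term: 16.6 × (-1) = -16.6
GC term: 0.41 × 51.02 = 20.918; length term: −600/49 = −12.245
Tm = 81.5 + (-16.6) + 20.918 − 12.245 = 73.573 → 73.6°C

73.6°C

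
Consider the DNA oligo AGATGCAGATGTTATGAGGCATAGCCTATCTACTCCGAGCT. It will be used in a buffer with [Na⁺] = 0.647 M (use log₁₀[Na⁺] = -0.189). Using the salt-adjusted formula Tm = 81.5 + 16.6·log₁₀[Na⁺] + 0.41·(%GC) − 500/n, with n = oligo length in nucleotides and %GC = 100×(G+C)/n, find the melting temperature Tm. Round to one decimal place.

Length n = 41. Scanning the sequence gives G=10, C=9, T=11, A=11.
G+C = 19, so %GC = 19/41 × 100 = 46.341%
Salt term: 16.6 × (-0.189) = -3.137
GC term: 0.41 × 46.341 = 19; length term: −500/41 = −12.195
Tm = 81.5 + (-3.137) + 19 − 12.195 = 85.168 → 85.2°C

85.2°C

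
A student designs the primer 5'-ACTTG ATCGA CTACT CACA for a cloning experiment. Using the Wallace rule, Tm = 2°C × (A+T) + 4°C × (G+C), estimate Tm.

Scanning the sequence gives G=2, T=5, A=6, C=6.
A+T = 11, G+C = 8
Tm = 2(11) + 4(8) = 22 + 32 = 54°C

54°C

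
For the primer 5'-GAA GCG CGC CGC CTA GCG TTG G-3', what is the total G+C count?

Base counts: G=9, A=3, C=7, T=3
G+C = 9 + 7 = 16

16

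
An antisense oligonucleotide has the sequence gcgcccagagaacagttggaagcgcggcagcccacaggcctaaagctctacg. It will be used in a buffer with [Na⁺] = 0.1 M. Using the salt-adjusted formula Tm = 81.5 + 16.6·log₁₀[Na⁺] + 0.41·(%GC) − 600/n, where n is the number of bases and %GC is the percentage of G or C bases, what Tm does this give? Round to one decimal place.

79.4°C

Length n = 52. Counting bases: T=5, C=17, A=14, G=16
G+C = 33, so %GC = 33/52 × 100 = 63.462%
Salt term: 16.6 × (-1) = -16.6
GC term: 0.41 × 63.462 = 26.019; length term: −600/52 = −11.538
Tm = 81.5 + (-16.6) + 26.019 − 11.538 = 79.381 → 79.4°C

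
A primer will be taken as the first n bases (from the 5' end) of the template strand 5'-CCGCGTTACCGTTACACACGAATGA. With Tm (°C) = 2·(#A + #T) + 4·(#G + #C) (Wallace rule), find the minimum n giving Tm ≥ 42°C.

n = 13

First 12 bases: CCGCGTTACCGT → Tm = 40°C (< 42°C)
First 13 bases: CCGCGTTACCGTT → Tm = 42°C (≥ 42°C)
Since every base adds ≥2°C, Tm only increases with n, so the threshold is first crossed at n = 13.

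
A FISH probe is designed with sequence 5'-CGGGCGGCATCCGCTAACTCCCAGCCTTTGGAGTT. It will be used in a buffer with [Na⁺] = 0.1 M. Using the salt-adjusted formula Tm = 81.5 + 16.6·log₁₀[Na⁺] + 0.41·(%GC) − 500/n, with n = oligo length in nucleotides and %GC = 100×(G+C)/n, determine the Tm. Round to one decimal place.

76.4°C

Length n = 35. Scanning the sequence gives G=10, T=8, C=12, A=5.
G+C = 22, so %GC = 22/35 × 100 = 62.857%
Salt term: 16.6 × (-1) = -16.6
GC term: 0.41 × 62.857 = 25.771; length term: −500/35 = −14.286
Tm = 81.5 + (-16.6) + 25.771 − 14.286 = 76.385 → 76.4°C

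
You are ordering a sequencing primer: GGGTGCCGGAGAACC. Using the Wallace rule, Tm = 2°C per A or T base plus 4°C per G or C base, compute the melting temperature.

Scanning the sequence gives A=3, C=4, G=7, T=1.
AT pairs contribute 4, GC pairs contribute 11.
Tm = 2(4) + 4(11) = 8 + 44 = 52°C

52°C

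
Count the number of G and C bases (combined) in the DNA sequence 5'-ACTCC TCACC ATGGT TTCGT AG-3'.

Counting bases: T=7, A=4, C=7, G=4
Total G or C: 4 + 7 = 11

11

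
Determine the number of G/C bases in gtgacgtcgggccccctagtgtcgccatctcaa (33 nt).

Base counts: C=12, A=5, T=7, G=9
Total G or C: 9 + 12 = 21

21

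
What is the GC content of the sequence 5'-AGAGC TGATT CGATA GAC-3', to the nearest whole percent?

44%

Counting bases: T=4, G=5, A=6, C=3
G+C = 5 + 3 = 8 out of 18 bases
%GC = 8/18 × 100 = 44.44% ≈ 44%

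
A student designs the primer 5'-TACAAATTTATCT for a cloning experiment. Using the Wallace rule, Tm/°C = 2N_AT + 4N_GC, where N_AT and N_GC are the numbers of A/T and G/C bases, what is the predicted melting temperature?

30°C

G=0, T=6, A=5, C=2
AT pairs contribute 11, GC pairs contribute 2.
Tm = 2(11) + 4(2) = 22 + 8 = 30°C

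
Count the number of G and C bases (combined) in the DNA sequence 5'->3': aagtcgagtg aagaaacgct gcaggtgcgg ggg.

20

Base counts: C=5, A=9, G=15, T=4
G+C = 15 + 5 = 20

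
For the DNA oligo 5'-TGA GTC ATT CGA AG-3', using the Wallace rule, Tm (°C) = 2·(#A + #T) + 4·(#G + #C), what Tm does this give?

40°C

A=4, G=4, T=4, C=2
AT pairs contribute 8, GC pairs contribute 6.
Tm = 4·6 + 2·8 = 24 + 16 = 40°C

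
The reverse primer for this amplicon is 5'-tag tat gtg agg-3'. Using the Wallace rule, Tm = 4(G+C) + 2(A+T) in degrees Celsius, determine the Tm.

T=4, A=3, C=0, G=5
A+T = 7, G+C = 5
Tm = 2(7) + 4(5) = 14 + 20 = 34°C

34°C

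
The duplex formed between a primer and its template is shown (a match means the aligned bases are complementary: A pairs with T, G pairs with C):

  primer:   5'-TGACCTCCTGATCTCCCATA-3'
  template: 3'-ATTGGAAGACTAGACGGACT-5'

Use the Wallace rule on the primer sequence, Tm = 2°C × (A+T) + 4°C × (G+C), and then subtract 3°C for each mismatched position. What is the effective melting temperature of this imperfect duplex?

45°C

Primer base counts: A=4, T=6, G=2, C=8 → A+T=10, G+C=10
Perfect-match Tm = 2(10) + 4(10) = 20 + 40 = 60°C
Mismatches (positions where the bases are not complementary): 5 (at positions 2, 7, 15, 18, 19)
Effective Tm = 60 − 5×3 = 60 − 15 = 45°C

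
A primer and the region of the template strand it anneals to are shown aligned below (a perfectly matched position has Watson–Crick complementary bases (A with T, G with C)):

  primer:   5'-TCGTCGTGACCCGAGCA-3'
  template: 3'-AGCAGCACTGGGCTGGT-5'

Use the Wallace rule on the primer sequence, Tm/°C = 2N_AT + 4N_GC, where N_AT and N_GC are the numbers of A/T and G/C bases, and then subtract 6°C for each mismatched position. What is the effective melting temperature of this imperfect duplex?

Primer base counts: A=3, T=3, G=5, C=6 → A+T=6, G+C=11
Perfect-match Tm = 2(6) + 4(11) = 12 + 44 = 56°C
Mismatches (positions where the bases are not complementary): 1 (at position 15)
Effective Tm = 56 − 1×6 = 56 − 6 = 50°C

50°C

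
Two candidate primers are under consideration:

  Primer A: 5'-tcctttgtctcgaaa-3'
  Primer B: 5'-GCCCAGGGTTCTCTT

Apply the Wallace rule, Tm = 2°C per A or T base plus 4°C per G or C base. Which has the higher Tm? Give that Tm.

Primer B, 48°C

Primer A: A+T=9, G+C=6 → Tm = 2(9)+4(6) = 42°C
Primer B: A+T=6, G+C=9 → Tm = 2(6)+4(9) = 48°C
42°C vs 48°C → primer B is higher.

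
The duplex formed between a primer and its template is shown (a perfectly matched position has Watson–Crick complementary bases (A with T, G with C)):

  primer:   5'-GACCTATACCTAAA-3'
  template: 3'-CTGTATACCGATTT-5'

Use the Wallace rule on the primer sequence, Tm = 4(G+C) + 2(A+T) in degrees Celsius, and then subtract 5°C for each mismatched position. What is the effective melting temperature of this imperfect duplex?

Primer base counts: A=6, T=3, G=1, C=4 → A+T=9, G+C=5
Perfect-match Tm = 2(9) + 4(5) = 18 + 20 = 38°C
Mismatches (positions where the bases are not complementary): 3 (at positions 4, 8, 9)
Effective Tm = 38 − 3×5 = 38 − 15 = 23°C

23°C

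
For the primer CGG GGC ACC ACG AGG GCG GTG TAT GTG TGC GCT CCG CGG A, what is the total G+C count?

Counting bases: T=6, C=11, A=5, G=18
G+C = 18 + 11 = 29

29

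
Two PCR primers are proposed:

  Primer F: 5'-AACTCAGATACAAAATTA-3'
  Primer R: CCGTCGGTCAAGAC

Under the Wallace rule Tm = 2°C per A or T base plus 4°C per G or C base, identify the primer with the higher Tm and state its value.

Primer F: A+T=14, G+C=4 → Tm = 2(14)+4(4) = 44°C
Primer R: A+T=5, G+C=9 → Tm = 2(5)+4(9) = 46°C
44°C vs 46°C → primer R is higher.

Primer R, 46°C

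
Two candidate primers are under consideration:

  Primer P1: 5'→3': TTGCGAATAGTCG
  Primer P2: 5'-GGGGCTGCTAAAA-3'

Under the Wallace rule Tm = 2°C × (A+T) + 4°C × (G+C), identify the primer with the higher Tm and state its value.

Primer P2, 40°C

Primer P1: A+T=7, G+C=6 → Tm = 2(7)+4(6) = 38°C
Primer P2: A+T=6, G+C=7 → Tm = 2(6)+4(7) = 40°C
38°C vs 40°C → primer P2 is higher.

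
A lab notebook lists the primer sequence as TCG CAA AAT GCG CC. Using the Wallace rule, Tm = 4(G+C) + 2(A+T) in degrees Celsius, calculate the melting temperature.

44°C

A=4, C=5, G=3, T=2
A+T = 6, G+C = 8
Tm = 2(6) + 4(8) = 12 + 32 = 44°C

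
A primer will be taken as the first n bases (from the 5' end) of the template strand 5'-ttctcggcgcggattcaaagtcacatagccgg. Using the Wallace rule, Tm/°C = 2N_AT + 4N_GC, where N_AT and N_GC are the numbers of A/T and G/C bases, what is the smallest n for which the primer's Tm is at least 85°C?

n = 29

First 28 bases: TTCTCGGCGCGGATTCAAAGTCACATAG → Tm = 84°C (< 85°C)
First 29 bases: TTCTCGGCGCGGATTCAAAGTCACATAGC → Tm = 88°C (≥ 85°C)
Each additional base adds 2°C (A/T) or 4°C (G/C), so Tm is non-decreasing in n; n = 29 is the first length to reach 85°C.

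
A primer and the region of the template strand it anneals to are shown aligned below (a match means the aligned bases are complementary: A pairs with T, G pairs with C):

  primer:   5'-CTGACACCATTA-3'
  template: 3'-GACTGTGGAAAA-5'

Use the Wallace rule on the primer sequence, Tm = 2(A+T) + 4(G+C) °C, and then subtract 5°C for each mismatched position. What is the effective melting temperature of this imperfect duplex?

24°C

Primer base counts: A=4, T=3, G=1, C=4 → A+T=7, G+C=5
Perfect-match Tm = 2(7) + 4(5) = 14 + 20 = 34°C
Mismatches (positions where the bases are not complementary): 2 (at positions 9, 12)
Effective Tm = 34 − 2×5 = 34 − 10 = 24°C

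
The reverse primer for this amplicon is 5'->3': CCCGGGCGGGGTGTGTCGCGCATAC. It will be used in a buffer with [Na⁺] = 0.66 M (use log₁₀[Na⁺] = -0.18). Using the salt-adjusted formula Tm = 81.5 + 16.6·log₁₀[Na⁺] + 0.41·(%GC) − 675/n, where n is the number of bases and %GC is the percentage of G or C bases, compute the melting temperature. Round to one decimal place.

82.7°C

Length n = 25. Base counts: G=11, T=4, C=8, A=2
G+C = 19, so %GC = 19/25 × 100 = 76%
Salt term: 16.6 × (-0.18) = -2.988
GC term: 0.41 × 76 = 31.16; length term: −675/25 = −27
Tm = 81.5 + (-2.988) + 31.16 − 27 = 82.672 → 82.7°C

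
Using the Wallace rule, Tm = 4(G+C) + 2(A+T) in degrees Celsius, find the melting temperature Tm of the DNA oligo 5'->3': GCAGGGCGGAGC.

44°C

Scanning the sequence gives C=3, G=7, A=2, T=0.
So N_AT = 2 and N_GC = 10.
Tm = 2×2 + 4×10 = 44°C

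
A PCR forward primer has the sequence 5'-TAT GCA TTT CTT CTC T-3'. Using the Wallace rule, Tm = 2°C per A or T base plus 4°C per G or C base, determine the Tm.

42°C

Base counts: C=4, G=1, T=9, A=2
So N_AT = 11 and N_GC = 5.
Tm = 2×11 + 4×5 = 42°C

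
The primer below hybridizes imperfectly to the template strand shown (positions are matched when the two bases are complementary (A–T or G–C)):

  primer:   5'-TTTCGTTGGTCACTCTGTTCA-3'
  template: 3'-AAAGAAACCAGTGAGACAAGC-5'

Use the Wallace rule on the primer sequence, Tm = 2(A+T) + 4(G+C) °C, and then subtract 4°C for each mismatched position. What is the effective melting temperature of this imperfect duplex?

Primer base counts: A=2, T=10, G=4, C=5 → A+T=12, G+C=9
Perfect-match Tm = 2(12) + 4(9) = 24 + 36 = 60°C
Mismatches (positions where the bases are not complementary): 2 (at positions 5, 21)
Effective Tm = 60 − 2×4 = 60 − 8 = 52°C

52°C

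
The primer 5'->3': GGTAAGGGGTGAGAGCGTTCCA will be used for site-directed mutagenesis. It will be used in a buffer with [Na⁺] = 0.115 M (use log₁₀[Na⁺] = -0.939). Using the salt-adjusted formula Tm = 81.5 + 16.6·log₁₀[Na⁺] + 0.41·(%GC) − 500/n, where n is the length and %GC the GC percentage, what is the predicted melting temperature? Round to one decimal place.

67.4°C

Length n = 22. Counting bases: T=4, A=5, G=10, C=3
G+C = 13, so %GC = 13/22 × 100 = 59.091%
Salt term: 16.6 × (-0.939) = -15.587
GC term: 0.41 × 59.091 = 24.227; length term: −500/22 = −22.727
Tm = 81.5 + (-15.587) + 24.227 − 22.727 = 67.413 → 67.4°C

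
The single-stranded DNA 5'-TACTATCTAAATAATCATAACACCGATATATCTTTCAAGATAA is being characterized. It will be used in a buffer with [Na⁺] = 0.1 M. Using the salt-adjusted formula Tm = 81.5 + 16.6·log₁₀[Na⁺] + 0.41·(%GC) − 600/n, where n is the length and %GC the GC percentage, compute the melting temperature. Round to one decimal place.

60.5°C

Length n = 43. C=8, T=14, A=19, G=2
G+C = 10, so %GC = 10/43 × 100 = 23.256%
Salt term: 16.6 × (-1) = -16.6
GC term: 0.41 × 23.256 = 9.535; length term: −600/43 = −13.953
Tm = 81.5 + (-16.6) + 9.535 − 13.953 = 60.482 → 60.5°C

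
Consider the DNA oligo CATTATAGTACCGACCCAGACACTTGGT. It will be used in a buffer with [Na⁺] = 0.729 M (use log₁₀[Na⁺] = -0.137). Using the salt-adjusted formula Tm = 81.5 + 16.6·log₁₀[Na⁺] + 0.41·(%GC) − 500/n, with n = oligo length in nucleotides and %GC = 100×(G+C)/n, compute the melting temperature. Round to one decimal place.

Length n = 28. Scanning the sequence gives A=8, C=8, G=5, T=7.
G+C = 13, so %GC = 13/28 × 100 = 46.429%
Salt term: 16.6 × (-0.137) = -2.274
GC term: 0.41 × 46.429 = 19.036; length term: −500/28 = −17.857
Tm = 81.5 + (-2.274) + 19.036 − 17.857 = 80.405 → 80.4°C

80.4°C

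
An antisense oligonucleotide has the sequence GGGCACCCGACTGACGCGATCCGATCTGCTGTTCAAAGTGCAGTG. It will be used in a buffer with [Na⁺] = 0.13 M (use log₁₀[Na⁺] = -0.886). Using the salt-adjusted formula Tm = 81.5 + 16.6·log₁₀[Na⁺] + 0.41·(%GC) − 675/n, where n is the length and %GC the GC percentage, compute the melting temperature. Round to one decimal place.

Length n = 45. Base counts: T=9, C=13, G=14, A=9
G+C = 27, so %GC = 27/45 × 100 = 60%
Salt term: 16.6 × (-0.886) = -14.708
GC term: 0.41 × 60 = 24.6; length term: −675/45 = −15
Tm = 81.5 + (-14.708) + 24.6 − 15 = 76.392 → 76.4°C

76.4°C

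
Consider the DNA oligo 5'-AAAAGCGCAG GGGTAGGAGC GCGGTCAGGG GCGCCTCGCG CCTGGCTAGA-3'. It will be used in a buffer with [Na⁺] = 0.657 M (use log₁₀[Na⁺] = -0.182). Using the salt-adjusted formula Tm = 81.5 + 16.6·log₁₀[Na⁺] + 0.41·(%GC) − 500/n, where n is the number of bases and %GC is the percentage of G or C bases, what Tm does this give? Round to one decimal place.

97.2°C

Length n = 50. Scanning the sequence gives A=10, G=22, C=13, T=5.
G+C = 35, so %GC = 35/50 × 100 = 70%
Salt term: 16.6 × (-0.182) = -3.021
GC term: 0.41 × 70 = 28.7; length term: −500/50 = −10
Tm = 81.5 + (-3.021) + 28.7 − 10 = 97.179 → 97.2°C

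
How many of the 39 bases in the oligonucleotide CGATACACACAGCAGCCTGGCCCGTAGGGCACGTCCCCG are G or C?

Counting bases: A=8, G=11, C=16, T=4
Total G or C: 11 + 16 = 27

27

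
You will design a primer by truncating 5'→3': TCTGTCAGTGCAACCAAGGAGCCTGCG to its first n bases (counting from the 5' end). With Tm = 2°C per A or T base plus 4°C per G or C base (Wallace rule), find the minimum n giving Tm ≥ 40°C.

n = 14

First 13 bases: TCTGTCAGTGCAA → Tm = 38°C (< 40°C)
First 14 bases: TCTGTCAGTGCAAC → Tm = 42°C (≥ 40°C)
Since every base adds ≥2°C, Tm only increases with n, so the threshold is first crossed at n = 14.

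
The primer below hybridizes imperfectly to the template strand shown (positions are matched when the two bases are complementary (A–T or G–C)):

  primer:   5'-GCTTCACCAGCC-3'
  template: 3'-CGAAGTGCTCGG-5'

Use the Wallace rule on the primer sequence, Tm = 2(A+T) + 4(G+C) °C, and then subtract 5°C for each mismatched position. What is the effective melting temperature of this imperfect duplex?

35°C

Primer base counts: A=2, T=2, G=2, C=6 → A+T=4, G+C=8
Perfect-match Tm = 2(4) + 4(8) = 8 + 32 = 40°C
Mismatches (positions where the bases are not complementary): 1 (at position 8)
Effective Tm = 40 − 1×5 = 40 − 5 = 35°C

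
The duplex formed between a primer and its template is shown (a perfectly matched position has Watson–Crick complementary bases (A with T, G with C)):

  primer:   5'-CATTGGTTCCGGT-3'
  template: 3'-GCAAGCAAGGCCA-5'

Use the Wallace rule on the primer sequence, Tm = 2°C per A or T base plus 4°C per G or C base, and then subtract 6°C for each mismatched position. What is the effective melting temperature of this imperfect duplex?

28°C

Primer base counts: A=1, T=5, G=4, C=3 → A+T=6, G+C=7
Perfect-match Tm = 2(6) + 4(7) = 12 + 28 = 40°C
Mismatches (positions where the bases are not complementary): 2 (at positions 2, 5)
Effective Tm = 40 − 2×6 = 40 − 12 = 28°C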